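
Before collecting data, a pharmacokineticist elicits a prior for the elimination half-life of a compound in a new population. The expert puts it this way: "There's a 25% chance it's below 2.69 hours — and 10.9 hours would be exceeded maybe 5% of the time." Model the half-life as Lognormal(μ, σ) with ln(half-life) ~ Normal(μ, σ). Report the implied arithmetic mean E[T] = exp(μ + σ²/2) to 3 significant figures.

If T ~ Lognormal(μ,σ) then ln T ~ Normal(μ,σ), so the p-quantile of ln T is μ + z_p·σ.
ln(2.69) = 0.9895 and ln(10.9) = 2.389; z_{0.25} = -0.6745, z_{0.95} = 1.645.
σ = (2.389 − 0.9895)/(1.645 − (-0.6745)) = 0.603.
μ = 0.9895 − (-0.6745)·0.603 = 1.396.
E[T] = exp(μ + σ²/2) = exp(1.396 + 0.1820) = 4.85 hours.

E[T] ≈ 4.85 hours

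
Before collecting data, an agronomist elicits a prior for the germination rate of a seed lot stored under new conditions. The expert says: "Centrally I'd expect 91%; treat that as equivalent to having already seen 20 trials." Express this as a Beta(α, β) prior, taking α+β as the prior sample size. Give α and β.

Under the effective-sample-size interpretation, Beta(α, β) has prior mean α/(α+β) and prior sample size α+β.
So α+β = 20 and α/(α+β) = 0.91, giving α = 0.91·20 = 18.2 and β = 20 − 18.2 = 1.8.

α = 18.2, β = 1.8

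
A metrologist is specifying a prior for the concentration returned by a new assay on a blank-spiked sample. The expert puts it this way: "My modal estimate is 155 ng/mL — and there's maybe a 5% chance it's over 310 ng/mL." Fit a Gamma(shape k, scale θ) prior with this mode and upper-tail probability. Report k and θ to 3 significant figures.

k ≈ 6.77, θ ≈ 26.9

Gamma(k,θ) with k>1 has mode (k−1)θ, so θ = 155/(k−1).
Need P(X < 310) = 0.95 with θ tied to k this way. Start at k = 2, θ = 155: P(X<310) ≈ 0.594.
Too low — raise k to concentrate. Iterating converges to k ≈ 6.77.
Then θ = 155/(6.77−1) ≈ 26.9.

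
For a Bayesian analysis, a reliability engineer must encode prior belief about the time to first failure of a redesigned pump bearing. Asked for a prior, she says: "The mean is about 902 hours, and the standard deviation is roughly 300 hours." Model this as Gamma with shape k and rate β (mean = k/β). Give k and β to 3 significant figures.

For Gamma(k, rate β): mean = k/β, variance = k/β², so CV = 1/√k.
CV = SD/mean = 300/902 = 0.3326, hence k = 1/CV² = 9.04.
Then β = k/mean = 9.04/902 = 0.01.

k ≈ 9.04, β ≈ 0.01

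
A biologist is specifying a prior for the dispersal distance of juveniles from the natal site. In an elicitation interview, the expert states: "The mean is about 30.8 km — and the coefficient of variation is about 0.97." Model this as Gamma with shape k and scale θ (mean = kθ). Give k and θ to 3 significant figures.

For Gamma(k, scale θ): mean = kθ, variance = kθ², so CV = 1/√k.
CV = 0.97, hence k = 1/CV² = 1.06.
Then θ = mean/k = 30.8/1.06 = 29.

k ≈ 1.06, θ ≈ 29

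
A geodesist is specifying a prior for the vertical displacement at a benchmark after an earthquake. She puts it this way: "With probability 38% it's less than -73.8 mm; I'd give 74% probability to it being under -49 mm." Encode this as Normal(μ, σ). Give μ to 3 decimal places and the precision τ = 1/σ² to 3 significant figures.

μ = -65.815, τ = 0.00146

The p-quantile of Normal(μ,σ) is μ + z_p·σ, with z_{0.38} = -0.3055 and z_{0.74} = 0.6433.
Eliminate σ: μ = (z₂·x₁ − z₁·x₂)/(z₂ − z₁) = (0.6433·-73.8 − (-0.3055)·-49)/0.9488 = -65.815.
Then σ = (x₂ − x₁)/(z₂ − z₁) = (-49 − -73.8)/0.9488 = 26.138.
Precision τ = 1/σ² = 1/26.14² = 0.00146.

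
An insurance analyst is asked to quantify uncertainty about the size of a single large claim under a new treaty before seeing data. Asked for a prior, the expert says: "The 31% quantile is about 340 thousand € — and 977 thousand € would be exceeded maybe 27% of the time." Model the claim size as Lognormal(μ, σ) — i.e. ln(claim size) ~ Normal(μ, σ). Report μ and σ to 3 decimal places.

If T ~ Lognormal(μ,σ) then ln T ~ Normal(μ,σ), so the p-quantile of ln T is μ + z_p·σ.
ln(340) = 5.829 and ln(977) = 6.884; z_{0.31} = -0.4959, z_{0.73} = 0.6128.
σ = (6.884 − 5.829)/(0.6128 − (-0.4959)) = 0.952.
μ = 5.829 − (-0.4959)·0.952 = 6.301.

μ ≈ 6.301, σ ≈ 0.952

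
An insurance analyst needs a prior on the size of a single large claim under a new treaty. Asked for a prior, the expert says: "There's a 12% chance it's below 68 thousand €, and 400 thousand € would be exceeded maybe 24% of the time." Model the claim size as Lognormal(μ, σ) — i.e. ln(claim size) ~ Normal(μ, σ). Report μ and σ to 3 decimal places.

If T ~ Lognormal(μ,σ) then ln T ~ Normal(μ,σ), so the p-quantile of ln T is μ + z_p·σ.
ln(68) = 4.22 and ln(400) = 5.991; z_{0.12} = -1.175, z_{0.76} = 0.7063.
σ = (5.991 − 4.22)/(0.7063 − (-1.175)) = 0.942.
μ = 4.22 − (-1.175)·0.942 = 5.326.

μ ≈ 5.326, σ ≈ 0.942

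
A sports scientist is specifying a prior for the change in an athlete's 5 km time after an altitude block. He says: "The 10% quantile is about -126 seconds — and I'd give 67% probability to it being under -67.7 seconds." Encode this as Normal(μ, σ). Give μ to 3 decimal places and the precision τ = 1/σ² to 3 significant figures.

For Normal(μ,σ), the p-quantile is μ + z_p·σ. Here z_{0.1} = -1.282, z_{0.67} = 0.4399.
So -126 = μ − 1.282σ and -67.7 = μ + 0.4399σ.
Subtracting: σ = (-67.7 − -126)/(0.4399 − (-1.282)) = 33.867.
Then μ = -126 − (-1.282)·33.867 = -82.598.
Precision τ = 1/σ² = 1/33.87² = 0.000872.

μ = -82.598, τ = 0.000872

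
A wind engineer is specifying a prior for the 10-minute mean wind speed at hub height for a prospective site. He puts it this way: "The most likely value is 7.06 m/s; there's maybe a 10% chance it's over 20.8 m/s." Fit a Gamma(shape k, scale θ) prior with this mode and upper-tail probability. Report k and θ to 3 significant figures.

k ≈ 2.63, θ ≈ 4.33

Gamma(k,θ) with k>1 has mode (k−1)θ, so θ = 7.06/(k−1).
Need P(X < 20.8) = 0.9 with θ tied to k this way. Start at k = 2, θ = 7.06: P(X<20.8) ≈ 0.793.
Too low — raise k to concentrate. Iterating converges to k ≈ 2.63.
Then θ = 7.06/(2.63−1) ≈ 4.33.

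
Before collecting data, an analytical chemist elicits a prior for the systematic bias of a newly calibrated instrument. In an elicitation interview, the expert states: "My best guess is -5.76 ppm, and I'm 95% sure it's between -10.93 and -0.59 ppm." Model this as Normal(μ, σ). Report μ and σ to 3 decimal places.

μ = -5.760, σ = 2.638

A symmetric 95% interval runs μ ± z·σ with z = 1.96.
Half-width = 5.17, so σ = 5.17/1.96 = 2.638.
μ is the stated best guess, -5.760.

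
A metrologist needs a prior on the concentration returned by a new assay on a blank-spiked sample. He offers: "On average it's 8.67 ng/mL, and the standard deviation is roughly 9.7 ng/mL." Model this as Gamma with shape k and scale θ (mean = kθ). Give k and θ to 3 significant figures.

k ≈ 0.799, θ ≈ 10.9

For Gamma(k, scale θ): mean = kθ, variance = kθ², so CV = 1/√k.
CV = SD/mean = 9.7/8.67 = 1.119, hence k = 1/CV² = 0.799.
Then θ = mean/k = 8.67/0.799 = 10.9.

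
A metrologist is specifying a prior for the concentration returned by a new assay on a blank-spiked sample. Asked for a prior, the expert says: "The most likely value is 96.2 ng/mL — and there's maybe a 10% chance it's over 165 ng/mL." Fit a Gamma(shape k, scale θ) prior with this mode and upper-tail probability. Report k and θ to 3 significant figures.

Gamma(k,θ) with k>1 has mode (k−1)θ, so θ = 96.2/(k−1).
Need P(X < 165) = 0.9 with θ tied to k this way. Start at k = 2, θ = 96.2: P(X<165) ≈ 0.511.
Too low — raise k to concentrate. Iterating converges to k ≈ 7.51.
Then θ = 96.2/(7.51−1) ≈ 14.8.

k ≈ 7.51, θ ≈ 14.8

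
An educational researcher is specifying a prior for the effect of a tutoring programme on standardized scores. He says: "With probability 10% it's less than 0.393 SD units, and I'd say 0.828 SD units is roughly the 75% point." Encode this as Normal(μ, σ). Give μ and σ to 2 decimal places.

μ = 0.68, σ = 0.22

The p-quantile of Normal(μ,σ) is μ + z_p·σ, with z_{0.1} = -1.282 and z_{0.75} = 0.6745.
Eliminate σ: μ = (z₂·x₁ − z₁·x₂)/(z₂ − z₁) = (0.6745·0.393 − (-1.282)·0.828)/1.956 = 0.68.
Then σ = (x₂ − x₁)/(z₂ − z₁) = (0.828 − 0.393)/1.956 = 0.22.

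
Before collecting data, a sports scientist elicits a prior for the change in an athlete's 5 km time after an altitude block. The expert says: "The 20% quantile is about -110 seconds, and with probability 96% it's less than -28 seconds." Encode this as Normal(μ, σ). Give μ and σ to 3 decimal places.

μ = -83.378, σ = 31.632

For Normal(μ,σ), the p-quantile is μ + z_p·σ. Here z_{0.2} = -0.8416, z_{0.96} = 1.751.
So -110 = μ − 0.8416σ and -28 = μ + 1.751σ.
Subtracting: σ = (-28 − -110)/(1.751 − (-0.8416)) = 31.632.
Then μ = -110 − (-0.8416)·31.632 = -83.378.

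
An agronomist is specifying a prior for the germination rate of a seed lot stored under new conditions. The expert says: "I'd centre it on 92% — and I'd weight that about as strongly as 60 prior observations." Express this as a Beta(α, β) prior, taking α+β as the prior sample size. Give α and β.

α = 55.2, β = 4.8

Under the effective-sample-size interpretation, Beta(α, β) has prior mean α/(α+β) and prior sample size α+β.
So α+β = 60 and α/(α+β) = 0.92, giving α = 0.92·60 = 55.2 and β = 60 − 55.2 = 4.8.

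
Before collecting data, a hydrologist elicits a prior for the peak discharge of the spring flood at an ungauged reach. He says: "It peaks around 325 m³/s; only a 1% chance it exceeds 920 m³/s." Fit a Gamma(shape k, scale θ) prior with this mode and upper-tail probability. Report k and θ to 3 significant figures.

k ≈ 5.22, θ ≈ 77.1

Gamma(k,θ) with k>1 has mode (k−1)θ, so θ = 325/(k−1).
Need P(X < 920) = 0.99 with θ tied to k this way. Start at k = 2, θ = 325: P(X<920) ≈ 0.774.
Too low — raise k to concentrate. Iterating converges to k ≈ 5.22.
Then θ = 325/(5.22−1) ≈ 77.1.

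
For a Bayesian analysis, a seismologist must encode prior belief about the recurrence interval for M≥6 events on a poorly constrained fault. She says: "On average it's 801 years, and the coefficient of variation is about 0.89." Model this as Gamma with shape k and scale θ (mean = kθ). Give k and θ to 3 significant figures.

k ≈ 1.26, θ ≈ 634

For Gamma(k, scale θ): mean = kθ, variance = kθ², so CV = 1/√k.
CV = 0.89, hence k = 1/CV² = 1.26.
Then θ = mean/k = 801/1.26 = 634.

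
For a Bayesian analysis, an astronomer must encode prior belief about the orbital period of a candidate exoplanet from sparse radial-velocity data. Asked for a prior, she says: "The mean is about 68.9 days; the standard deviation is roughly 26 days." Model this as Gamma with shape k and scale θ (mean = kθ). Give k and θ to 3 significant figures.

For Gamma(k, scale θ): mean = kθ, variance = kθ², so CV = 1/√k.
CV = SD/mean = 26/68.9 = 0.3774, hence k = 1/CV² = 7.02.
Then θ = mean/k = 68.9/7.02 = 9.81.

k ≈ 7.02, θ ≈ 9.81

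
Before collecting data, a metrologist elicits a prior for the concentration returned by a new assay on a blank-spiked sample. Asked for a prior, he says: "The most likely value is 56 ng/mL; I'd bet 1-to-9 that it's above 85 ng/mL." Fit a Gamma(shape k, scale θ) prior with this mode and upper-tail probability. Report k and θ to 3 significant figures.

k ≈ 11.7, θ ≈ 5.23

Gamma(k,θ) with k>1 has mode (k−1)θ, so θ = 56/(k−1).
Need P(X < 85) = 0.9 with θ tied to k this way. Start at k = 2, θ = 56: P(X<85) ≈ 0.448.
Too low — raise k to concentrate. Iterating converges to k ≈ 11.7.
Then θ = 56/(11.7−1) ≈ 5.23.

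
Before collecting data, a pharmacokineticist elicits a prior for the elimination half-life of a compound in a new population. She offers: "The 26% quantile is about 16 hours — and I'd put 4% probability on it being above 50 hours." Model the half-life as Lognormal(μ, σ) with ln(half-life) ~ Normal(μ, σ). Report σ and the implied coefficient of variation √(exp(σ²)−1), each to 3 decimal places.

If T ~ Lognormal(μ,σ) then ln T ~ Normal(μ,σ), so the p-quantile of ln T is μ + z_p·σ.
ln(16) = 2.773 and ln(50) = 3.912; z_{0.26} = -0.6433, z_{0.96} = 1.751.
σ = (3.912 − 2.773)/(1.751 − (-0.6433)) = 0.476.
μ = 2.773 − (-0.6433)·0.476 = 3.079.
CV = √(exp(σ²)−1) = √(exp(0.2265)−1) = 0.504.

σ ≈ 0.476, CV ≈ 0.504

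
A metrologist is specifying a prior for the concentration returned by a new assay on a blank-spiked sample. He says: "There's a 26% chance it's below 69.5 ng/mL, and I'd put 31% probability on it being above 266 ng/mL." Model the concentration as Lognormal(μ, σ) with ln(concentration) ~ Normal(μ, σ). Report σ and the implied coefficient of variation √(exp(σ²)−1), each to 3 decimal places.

If T ~ Lognormal(μ,σ) then ln T ~ Normal(μ,σ), so the p-quantile of ln T is μ + z_p·σ.
ln(69.5) = 4.241 and ln(266) = 5.583; z_{0.26} = -0.6433, z_{0.69} = 0.4959.
σ = (5.583 − 4.241)/(0.4959 − (-0.6433)) = 1.178.
μ = 4.241 − (-0.6433)·1.178 = 4.999.
CV = √(exp(σ²)−1) = √(exp(1.3881)−1) = 1.734.

σ ≈ 1.178, CV ≈ 1.734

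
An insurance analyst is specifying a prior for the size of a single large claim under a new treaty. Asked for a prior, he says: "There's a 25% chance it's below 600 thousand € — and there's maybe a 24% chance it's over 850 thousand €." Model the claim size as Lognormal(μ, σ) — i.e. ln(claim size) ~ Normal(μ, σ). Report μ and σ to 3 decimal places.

μ ≈ 6.567, σ ≈ 0.252

If T ~ Lognormal(μ,σ) then ln T ~ Normal(μ,σ), so the p-quantile of ln T is μ + z_p·σ.
ln(600) = 6.397 and ln(850) = 6.745; z_{0.25} = -0.6745, z_{0.76} = 0.7063.
σ = (6.745 − 6.397)/(0.7063 − (-0.6745)) = 0.252.
μ = 6.397 − (-0.6745)·0.252 = 6.567.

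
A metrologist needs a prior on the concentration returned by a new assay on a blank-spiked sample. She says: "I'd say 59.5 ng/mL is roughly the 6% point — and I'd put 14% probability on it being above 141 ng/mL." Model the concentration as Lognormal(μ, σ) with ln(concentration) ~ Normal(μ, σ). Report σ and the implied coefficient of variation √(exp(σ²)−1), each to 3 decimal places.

σ ≈ 0.327, CV ≈ 0.336

If T ~ Lognormal(μ,σ) then ln T ~ Normal(μ,σ), so the p-quantile of ln T is μ + z_p·σ.
ln(59.5) = 4.086 and ln(141) = 4.949; z_{0.06} = -1.555, z_{0.86} = 1.08.
σ = (4.949 − 4.086)/(1.08 − (-1.555)) = 0.327.
μ = 4.086 − (-1.555)·0.327 = 4.595.
CV = √(exp(σ²)−1) = √(exp(0.1072)−1) = 0.336.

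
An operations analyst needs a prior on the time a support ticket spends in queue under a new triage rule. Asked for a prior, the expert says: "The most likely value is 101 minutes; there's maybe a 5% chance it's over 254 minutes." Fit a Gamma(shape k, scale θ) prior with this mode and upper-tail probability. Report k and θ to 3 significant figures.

Gamma(k,θ) with k>1 has mode (k−1)θ, so θ = 101/(k−1).
Need P(X < 254) = 0.95 with θ tied to k this way. Start at k = 2, θ = 101: P(X<254) ≈ 0.716.
Too low — raise k to concentrate. Iterating converges to k ≈ 4.19.
Then θ = 101/(4.19−1) ≈ 31.7.

k ≈ 4.19, θ ≈ 31.7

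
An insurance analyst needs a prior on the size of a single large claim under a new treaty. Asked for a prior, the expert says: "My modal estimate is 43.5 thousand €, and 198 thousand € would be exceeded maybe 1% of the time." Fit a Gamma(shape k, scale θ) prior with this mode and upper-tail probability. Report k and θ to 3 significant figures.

k ≈ 2.75, θ ≈ 24.8

Gamma(k,θ) with k>1 has mode (k−1)θ, so θ = 43.5/(k−1).
Need P(X < 198) = 0.99 with θ tied to k this way. Start at k = 2, θ = 43.5: P(X<198) ≈ 0.941.
Too low — raise k to concentrate. Iterating converges to k ≈ 2.75.
Then θ = 43.5/(2.75−1) ≈ 24.8.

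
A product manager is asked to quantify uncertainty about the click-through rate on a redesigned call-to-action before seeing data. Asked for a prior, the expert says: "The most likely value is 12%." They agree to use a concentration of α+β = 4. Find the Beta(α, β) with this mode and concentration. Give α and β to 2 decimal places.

α = 1.24, β = 2.76

For α,β > 1 the Beta mode is (α−1)/(α+β−2). With α+β = 4, the mode is (α−1)/2.
Set (α−1)/2 = 0.12 → α = 1 + 0.12·2 = 1.24.
β = 4 − α = 2.76.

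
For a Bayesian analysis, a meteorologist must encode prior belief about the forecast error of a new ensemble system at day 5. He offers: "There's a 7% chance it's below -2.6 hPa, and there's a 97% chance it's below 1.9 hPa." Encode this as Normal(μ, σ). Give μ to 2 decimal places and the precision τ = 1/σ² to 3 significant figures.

μ = -0.62, τ = 0.556

For Normal(μ,σ), the p-quantile is μ + z_p·σ. Here z_{0.07} = -1.476, z_{0.97} = 1.881.
So -2.6 = μ − 1.476σ and 1.9 = μ + 1.881σ.
Subtracting: σ = (1.9 − -2.6)/(1.881 − (-1.476)) = 1.34.
Then μ = -2.6 − (-1.476)·1.34 = -0.62.
Precision τ = 1/σ² = 1/1.341² = 0.556.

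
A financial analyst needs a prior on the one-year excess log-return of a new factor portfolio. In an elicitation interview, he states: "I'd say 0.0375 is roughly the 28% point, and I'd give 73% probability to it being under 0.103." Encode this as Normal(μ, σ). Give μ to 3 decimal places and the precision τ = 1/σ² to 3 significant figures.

The p-quantile of Normal(μ,σ) is μ + z_p·σ, with z_{0.28} = -0.5828 and z_{0.73} = 0.6128.
Eliminate σ: μ = (z₂·x₁ − z₁·x₂)/(z₂ − z₁) = (0.6128·0.0375 − (-0.5828)·0.103)/1.196 = 0.069.
Then σ = (x₂ − x₁)/(z₂ − z₁) = (0.103 − 0.0375)/1.196 = 0.055.
Precision τ = 1/σ² = 1/0.05478² = 333.

μ = 0.069, τ = 333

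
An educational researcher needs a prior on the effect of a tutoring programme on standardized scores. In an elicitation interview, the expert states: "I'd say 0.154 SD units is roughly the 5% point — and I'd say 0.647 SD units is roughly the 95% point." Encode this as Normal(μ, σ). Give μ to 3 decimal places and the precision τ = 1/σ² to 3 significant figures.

The p-quantile of Normal(μ,σ) is μ + z_p·σ, with z_{0.05} = -1.645 and z_{0.95} = 1.645.
Eliminate σ: μ = (z₂·x₁ − z₁·x₂)/(z₂ − z₁) = (1.645·0.154 − (-1.645)·0.647)/3.29 = 0.401.
Then σ = (x₂ − x₁)/(z₂ − z₁) = (0.647 − 0.154)/3.29 = 0.150.
Precision τ = 1/σ² = 1/0.1499² = 44.5.

μ = 0.401, τ = 44.5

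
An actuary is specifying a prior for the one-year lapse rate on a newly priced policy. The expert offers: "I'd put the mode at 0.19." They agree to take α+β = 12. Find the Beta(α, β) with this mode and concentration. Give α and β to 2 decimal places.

α = 2.90, β = 9.10

For α,β > 1 the Beta mode is (α−1)/(α+β−2). With α+β = 12, the mode is (α−1)/10.
Set (α−1)/10 = 0.19 → α = 1 + 0.19·10 = 2.90.
β = 12 − α = 9.10.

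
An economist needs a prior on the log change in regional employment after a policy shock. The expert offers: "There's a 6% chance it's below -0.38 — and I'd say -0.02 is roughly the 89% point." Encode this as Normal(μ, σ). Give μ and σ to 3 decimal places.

For Normal(μ,σ), the p-quantile is μ + z_p·σ. Here z_{0.06} = -1.555, z_{0.89} = 1.227.
So -0.38 = μ − 1.555σ and -0.02 = μ + 1.227σ.
Subtracting: σ = (-0.02 − -0.38)/(1.227 − (-1.555)) = 0.129.
Then μ = -0.38 − (-1.555)·0.129 = -0.179.

μ = -0.179, σ = 0.129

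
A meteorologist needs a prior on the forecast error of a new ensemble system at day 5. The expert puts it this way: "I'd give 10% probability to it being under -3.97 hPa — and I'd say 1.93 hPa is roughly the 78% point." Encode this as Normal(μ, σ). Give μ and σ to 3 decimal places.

μ = -0.288, σ = 2.873

The p-quantile of Normal(μ,σ) is μ + z_p·σ, with z_{0.1} = -1.282 and z_{0.78} = 0.7722.
Eliminate σ: μ = (z₂·x₁ − z₁·x₂)/(z₂ − z₁) = (0.7722·-3.97 − (-1.282)·1.93)/2.054 = -0.288.
Then σ = (x₂ − x₁)/(z₂ − z₁) = (1.93 − -3.97)/2.054 = 2.873.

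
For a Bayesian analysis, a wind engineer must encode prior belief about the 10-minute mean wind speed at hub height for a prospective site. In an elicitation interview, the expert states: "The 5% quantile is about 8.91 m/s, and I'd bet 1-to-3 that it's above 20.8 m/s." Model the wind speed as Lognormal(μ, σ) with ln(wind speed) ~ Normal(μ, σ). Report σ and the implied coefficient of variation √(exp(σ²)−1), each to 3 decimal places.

If T ~ Lognormal(μ,σ) then ln T ~ Normal(μ,σ), so the p-quantile of ln T is μ + z_p·σ.
ln(8.91) = 2.187 and ln(20.8) = 3.035; z_{0.05} = -1.645, z_{0.75} = 0.6745.
σ = (3.035 − 2.187)/(0.6745 − (-1.645)) = 0.366.
μ = 2.187 − (-1.645)·0.366 = 2.788.
CV = √(exp(σ²)−1) = √(exp(0.1336)−1) = 0.378.

σ ≈ 0.366, CV ≈ 0.378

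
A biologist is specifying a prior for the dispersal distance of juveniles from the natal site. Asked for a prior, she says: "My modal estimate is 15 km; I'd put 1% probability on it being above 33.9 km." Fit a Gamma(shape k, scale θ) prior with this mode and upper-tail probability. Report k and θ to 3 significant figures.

k ≈ 8.21, θ ≈ 2.08

Gamma(k,θ) with k>1 has mode (k−1)θ, so θ = 15/(k−1).
Need P(X < 33.9) = 0.99 with θ tied to k this way. Start at k = 2, θ = 15: P(X<33.9) ≈ 0.660.
Too low — raise k to concentrate. Iterating converges to k ≈ 8.21.
Then θ = 15/(8.21−1) ≈ 2.08.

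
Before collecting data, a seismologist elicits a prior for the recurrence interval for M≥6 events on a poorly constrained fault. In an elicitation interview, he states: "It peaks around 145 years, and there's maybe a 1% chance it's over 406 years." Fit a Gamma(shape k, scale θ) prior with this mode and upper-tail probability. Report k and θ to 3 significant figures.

Gamma(k,θ) with k>1 has mode (k−1)θ, so θ = 145/(k−1).
Need P(X < 406) = 0.99 with θ tied to k this way. Start at k = 2, θ = 145: P(X<406) ≈ 0.769.
Too low — raise k to concentrate. Iterating converges to k ≈ 5.32.
Then θ = 145/(5.32−1) ≈ 33.6.

k ≈ 5.32, θ ≈ 33.6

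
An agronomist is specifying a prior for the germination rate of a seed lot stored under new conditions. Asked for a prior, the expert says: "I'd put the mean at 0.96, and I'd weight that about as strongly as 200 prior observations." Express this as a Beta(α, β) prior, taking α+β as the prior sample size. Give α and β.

Under the effective-sample-size interpretation, Beta(α, β) has prior mean α/(α+β) and prior sample size α+β.
So α+β = 200 and α/(α+β) = 0.96, giving α = 0.96·200 = 192 and β = 200 − 192 = 8.

α = 192, β = 8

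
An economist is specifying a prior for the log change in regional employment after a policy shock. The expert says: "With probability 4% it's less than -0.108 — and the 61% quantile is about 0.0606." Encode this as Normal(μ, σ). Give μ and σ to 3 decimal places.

The p-quantile of Normal(μ,σ) is μ + z_p·σ, with z_{0.04} = -1.751 and z_{0.61} = 0.2793.
Eliminate σ: μ = (z₂·x₁ − z₁·x₂)/(z₂ − z₁) = (0.2793·-0.108 − (-1.751)·0.0606)/2.03 = 0.037.
Then σ = (x₂ − x₁)/(z₂ − z₁) = (0.0606 − -0.108)/2.03 = 0.083.

μ = 0.037, σ = 0.083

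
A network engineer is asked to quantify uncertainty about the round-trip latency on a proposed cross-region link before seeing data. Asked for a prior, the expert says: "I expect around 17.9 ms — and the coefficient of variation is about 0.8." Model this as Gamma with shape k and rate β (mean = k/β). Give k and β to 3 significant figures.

For Gamma(k, rate β): mean = k/β, variance = k/β², so CV = 1/√k.
CV = 0.8, hence k = 1/CV² = 1.56.
Then β = k/mean = 1.56/17.9 = 0.0873.

k ≈ 1.56, β ≈ 0.0873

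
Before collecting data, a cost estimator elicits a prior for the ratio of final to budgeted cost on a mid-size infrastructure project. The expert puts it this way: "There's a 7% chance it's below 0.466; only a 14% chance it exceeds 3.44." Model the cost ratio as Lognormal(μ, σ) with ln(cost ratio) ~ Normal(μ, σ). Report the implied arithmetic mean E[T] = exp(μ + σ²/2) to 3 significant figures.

E[T] ≈ 2.01

If T ~ Lognormal(μ,σ) then ln T ~ Normal(μ,σ), so the p-quantile of ln T is μ + z_p·σ.
ln(0.466) = -0.7636 and ln(3.44) = 1.235; z_{0.07} = -1.476, z_{0.86} = 1.08.
σ = (1.235 − -0.7636)/(1.08 − (-1.476)) = 0.782.
μ = -0.7636 − (-1.476)·0.782 = 0.391.
E[T] = exp(μ + σ²/2) = exp(0.391 + 0.3058) = 2.01.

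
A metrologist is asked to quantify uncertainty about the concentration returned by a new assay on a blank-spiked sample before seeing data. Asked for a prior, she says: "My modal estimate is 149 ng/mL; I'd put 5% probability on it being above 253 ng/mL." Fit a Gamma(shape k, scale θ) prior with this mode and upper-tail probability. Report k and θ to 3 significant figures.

k ≈ 11, θ ≈ 15

Gamma(k,θ) with k>1 has mode (k−1)θ, so θ = 149/(k−1).
Need P(X < 253) = 0.95 with θ tied to k this way. Start at k = 2, θ = 149: P(X<253) ≈ 0.506.
Too low — raise k to concentrate. Iterating converges to k ≈ 11.
Then θ = 149/(11−1) ≈ 15.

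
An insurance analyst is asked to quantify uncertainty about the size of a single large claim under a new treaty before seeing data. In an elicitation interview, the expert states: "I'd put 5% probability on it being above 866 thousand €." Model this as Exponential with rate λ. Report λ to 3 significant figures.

λ ≈ 0.00346

P(T > 866.0) = e^(−λ·866.0) = 0.05, so λ = −ln(0.05)/866.0 = 0.00346.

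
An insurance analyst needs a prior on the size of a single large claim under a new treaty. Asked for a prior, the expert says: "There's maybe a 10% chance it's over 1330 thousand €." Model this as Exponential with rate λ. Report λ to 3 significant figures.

P(T > 1330.0) = e^(−λ·1330.0) = 0.1, so λ = −ln(0.1)/1330.0 = 0.00173.

λ ≈ 0.00173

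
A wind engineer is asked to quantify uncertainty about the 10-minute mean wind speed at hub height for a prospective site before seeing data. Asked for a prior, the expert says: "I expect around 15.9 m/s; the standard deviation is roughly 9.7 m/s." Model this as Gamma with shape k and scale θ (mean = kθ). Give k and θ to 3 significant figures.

For Gamma(k, scale θ): mean = kθ, variance = kθ², so CV = 1/√k.
CV = SD/mean = 9.7/15.9 = 0.6101, hence k = 1/CV² = 2.69.
Then θ = mean/k = 15.9/2.69 = 5.92.

k ≈ 2.69, θ ≈ 5.92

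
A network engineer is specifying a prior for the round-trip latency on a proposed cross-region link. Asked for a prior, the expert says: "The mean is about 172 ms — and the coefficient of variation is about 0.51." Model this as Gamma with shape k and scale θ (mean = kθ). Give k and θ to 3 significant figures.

k ≈ 3.84, θ ≈ 44.7

For Gamma(k, scale θ): mean = kθ, variance = kθ², so CV = 1/√k.
CV = 0.51, hence k = 1/CV² = 3.84.
Then θ = mean/k = 172/3.84 = 44.7.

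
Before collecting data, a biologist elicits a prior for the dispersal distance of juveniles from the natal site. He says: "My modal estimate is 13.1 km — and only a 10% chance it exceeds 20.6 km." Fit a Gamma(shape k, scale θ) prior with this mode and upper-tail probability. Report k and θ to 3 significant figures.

Gamma(k,θ) with k>1 has mode (k−1)θ, so θ = 13.1/(k−1).
Need P(X < 20.6) = 0.9 with θ tied to k this way. Start at k = 2, θ = 13.1: P(X<20.6) ≈ 0.466.
Too low — raise k to concentrate. Iterating converges to k ≈ 10.1.
Then θ = 13.1/(10.1−1) ≈ 1.43.

k ≈ 10.1, θ ≈ 1.43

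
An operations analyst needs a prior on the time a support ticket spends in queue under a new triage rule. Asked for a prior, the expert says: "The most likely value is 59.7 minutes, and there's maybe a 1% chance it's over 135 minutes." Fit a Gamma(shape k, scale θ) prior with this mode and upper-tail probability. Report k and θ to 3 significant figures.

Gamma(k,θ) with k>1 has mode (k−1)θ, so θ = 59.7/(k−1).
Need P(X < 135) = 0.99 with θ tied to k this way. Start at k = 2, θ = 59.7: P(X<135) ≈ 0.660.
Too low — raise k to concentrate. Iterating converges to k ≈ 8.2.
Then θ = 59.7/(8.2−1) ≈ 8.29.

k ≈ 8.2, θ ≈ 8.29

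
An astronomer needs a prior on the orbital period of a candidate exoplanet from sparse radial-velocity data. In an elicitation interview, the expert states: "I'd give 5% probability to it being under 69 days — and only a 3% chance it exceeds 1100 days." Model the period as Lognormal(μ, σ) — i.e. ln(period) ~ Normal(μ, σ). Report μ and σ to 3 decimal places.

μ ≈ 5.526, σ ≈ 0.785

If T ~ Lognormal(μ,σ) then ln T ~ Normal(μ,σ), so the p-quantile of ln T is μ + z_p·σ.
ln(69) = 4.234 and ln(1100) = 7.003; z_{0.05} = -1.645, z_{0.97} = 1.881.
σ = (7.003 − 4.234)/(1.881 − (-1.645)) = 0.785.
μ = 4.234 − (-1.645)·0.785 = 5.526.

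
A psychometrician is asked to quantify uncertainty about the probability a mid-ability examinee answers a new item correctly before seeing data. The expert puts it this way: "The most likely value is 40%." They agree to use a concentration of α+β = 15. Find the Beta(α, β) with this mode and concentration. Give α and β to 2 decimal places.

α = 6.20, β = 8.80

For α,β > 1 the Beta mode is (α−1)/(α+β−2). With α+β = 15, the mode is (α−1)/13.
Set (α−1)/13 = 0.4 → α = 1 + 0.4·13 = 6.20.
β = 15 − α = 8.80.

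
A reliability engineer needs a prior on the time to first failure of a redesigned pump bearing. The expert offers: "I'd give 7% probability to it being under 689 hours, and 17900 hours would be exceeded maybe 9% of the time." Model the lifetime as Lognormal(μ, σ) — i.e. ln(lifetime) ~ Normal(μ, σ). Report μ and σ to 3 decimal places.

μ ≈ 8.242, σ ≈ 1.156

If T ~ Lognormal(μ,σ) then ln T ~ Normal(μ,σ), so the p-quantile of ln T is μ + z_p·σ.
ln(689) = 6.535 and ln(17900) = 9.793; z_{0.07} = -1.476, z_{0.91} = 1.341.
σ = (9.793 − 6.535)/(1.341 − (-1.476)) = 1.156.
μ = 6.535 − (-1.476)·1.156 = 8.242.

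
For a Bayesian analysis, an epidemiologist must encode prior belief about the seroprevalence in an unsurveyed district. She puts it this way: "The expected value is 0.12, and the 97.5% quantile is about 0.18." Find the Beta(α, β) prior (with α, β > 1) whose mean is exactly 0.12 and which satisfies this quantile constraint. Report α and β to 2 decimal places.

With mean 0.12 fixed, write α = 0.12s, β = 0.88s where s = α+β.
Need P(θ < 0.18) = 0.975 under Beta(0.12s, 0.88s). Normal approximation: (q−m)/√(m(1−m)/s) ≈ z_{0.975} = 1.96, so s ≈ 0.12·0.88·(1.96)²/(0.18−0.12)² = 112.7.
At s = 112.7: P(θ<0.18) ≈ 0.965. Adjusting to match 0.975 gives s ≈ 133.56.
So α = 0.12·133.56 ≈ 16.03, β = 0.88·133.56 ≈ 117.54.

α ≈ 16.03, β ≈ 117.54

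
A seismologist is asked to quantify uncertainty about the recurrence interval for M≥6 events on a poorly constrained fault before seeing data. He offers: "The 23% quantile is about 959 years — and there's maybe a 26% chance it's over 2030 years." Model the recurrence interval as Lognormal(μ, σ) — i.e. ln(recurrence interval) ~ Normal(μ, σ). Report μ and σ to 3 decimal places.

If T ~ Lognormal(μ,σ) then ln T ~ Normal(μ,σ), so the p-quantile of ln T is μ + z_p·σ.
ln(959) = 6.866 and ln(2030) = 7.616; z_{0.23} = -0.7388, z_{0.74} = 0.6433.
σ = (7.616 − 6.866)/(0.6433 − (-0.7388)) = 0.543.
μ = 6.866 − (-0.7388)·0.543 = 7.267.

μ ≈ 7.267, σ ≈ 0.543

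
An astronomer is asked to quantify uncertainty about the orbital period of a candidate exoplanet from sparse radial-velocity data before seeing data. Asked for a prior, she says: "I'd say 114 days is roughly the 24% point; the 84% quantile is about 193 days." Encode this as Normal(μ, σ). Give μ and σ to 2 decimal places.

μ = 146.81, σ = 46.45

The p-quantile of Normal(μ,σ) is μ + z_p·σ, with z_{0.24} = -0.7063 and z_{0.84} = 0.9945.
Eliminate σ: μ = (z₂·x₁ − z₁·x₂)/(z₂ − z₁) = (0.9945·114 − (-0.7063)·193)/1.701 = 146.81.
Then σ = (x₂ − x₁)/(z₂ − z₁) = (193 − 114)/1.701 = 46.45.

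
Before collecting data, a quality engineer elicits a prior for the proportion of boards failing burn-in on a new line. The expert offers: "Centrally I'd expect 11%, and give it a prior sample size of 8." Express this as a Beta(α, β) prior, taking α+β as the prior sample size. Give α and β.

α = 0.88, β = 7.12

Under the effective-sample-size interpretation, Beta(α, β) has prior mean α/(α+β) and prior sample size α+β.
So α+β = 8 and α/(α+β) = 0.11, giving α = 0.11·8 = 0.88 and β = 8 − 0.88 = 7.12.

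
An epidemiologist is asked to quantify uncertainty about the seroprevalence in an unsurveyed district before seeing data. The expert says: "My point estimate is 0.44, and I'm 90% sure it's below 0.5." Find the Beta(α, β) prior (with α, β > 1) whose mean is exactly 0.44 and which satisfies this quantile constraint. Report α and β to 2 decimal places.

α ≈ 49.69, β ≈ 63.24

With mean 0.44 fixed, write α = 0.44s, β = 0.56s where s = α+β.
Need P(θ < 0.5) = 0.9 under Beta(0.44s, 0.56s). Normal approximation: (q−m)/√(m(1−m)/s) ≈ z_{0.9} = 1.28, so s ≈ 0.44·0.56·(1.28)²/(0.5−0.44)² = 112.4.
At s = 112.4: P(θ<0.5) ≈ 0.899. Adjusting to match 0.9 gives s ≈ 112.94.
So α = 0.44·112.94 ≈ 49.69, β = 0.56·112.94 ≈ 63.24.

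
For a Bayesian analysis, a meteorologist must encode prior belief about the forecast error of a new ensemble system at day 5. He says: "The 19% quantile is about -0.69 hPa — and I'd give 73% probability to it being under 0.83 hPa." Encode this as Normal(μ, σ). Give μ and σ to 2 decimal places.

μ = 0.21, σ = 1.02

For Normal(μ,σ), the p-quantile is μ + z_p·σ. Here z_{0.19} = -0.8779, z_{0.73} = 0.6128.
So -0.69 = μ − 0.8779σ and 0.83 = μ + 0.6128σ.
Subtracting: σ = (0.83 − -0.69)/(0.6128 − (-0.8779)) = 1.02.
Then μ = -0.69 − (-0.8779)·1.02 = 0.21.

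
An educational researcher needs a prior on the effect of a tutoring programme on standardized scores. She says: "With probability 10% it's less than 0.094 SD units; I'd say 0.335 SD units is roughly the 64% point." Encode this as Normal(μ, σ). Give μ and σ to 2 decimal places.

μ = 0.28, σ = 0.15

For Normal(μ,σ), the p-quantile is μ + z_p·σ. Here z_{0.1} = -1.282, z_{0.64} = 0.3585.
So 0.094 = μ − 1.282σ and 0.335 = μ + 0.3585σ.
Subtracting: σ = (0.335 − 0.094)/(0.3585 − (-1.282)) = 0.15.
Then μ = 0.094 − (-1.282)·0.15 = 0.28.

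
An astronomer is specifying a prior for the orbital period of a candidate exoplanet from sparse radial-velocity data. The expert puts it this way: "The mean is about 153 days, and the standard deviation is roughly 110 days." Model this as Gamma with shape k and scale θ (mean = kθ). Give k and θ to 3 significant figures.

For Gamma(k, scale θ): mean = kθ, variance = kθ², so CV = 1/√k.
CV = SD/mean = 110/153 = 0.719, hence k = 1/CV² = 1.93.
Then θ = mean/k = 153/1.93 = 79.1.

k ≈ 1.93, θ ≈ 79.1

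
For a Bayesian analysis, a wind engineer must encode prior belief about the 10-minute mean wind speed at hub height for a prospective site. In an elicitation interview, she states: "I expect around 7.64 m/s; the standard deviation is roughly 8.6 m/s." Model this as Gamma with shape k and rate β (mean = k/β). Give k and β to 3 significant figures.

For Gamma(k, rate β): mean = k/β, variance = k/β², so CV = 1/√k.
CV = SD/mean = 8.6/7.64 = 1.126, hence k = 1/CV² = 0.789.
Then β = k/mean = 0.789/7.64 = 0.103.

k ≈ 0.789, β ≈ 0.103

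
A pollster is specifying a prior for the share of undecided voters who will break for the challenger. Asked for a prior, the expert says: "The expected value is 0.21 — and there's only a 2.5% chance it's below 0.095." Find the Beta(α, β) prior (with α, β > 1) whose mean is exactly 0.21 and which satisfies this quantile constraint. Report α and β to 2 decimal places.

With mean 0.21 fixed, write α = 0.21s, β = 0.79s where s = α+β.
Need P(θ < 0.095) = 0.025 under Beta(0.21s, 0.79s). Normal approximation: (q−m)/√(m(1−m)/s) ≈ z_{0.025} = -1.96, so s ≈ 0.21·0.79·(-1.96)²/(0.095−0.21)² = 48.2.
At s = 48.2: P(θ<0.095) ≈ 0.011. Adjusting to match 0.025 gives s ≈ 35.71.
So α = 0.21·35.71 ≈ 7.50, β = 0.79·35.71 ≈ 28.21.

α ≈ 7.50, β ≈ 28.21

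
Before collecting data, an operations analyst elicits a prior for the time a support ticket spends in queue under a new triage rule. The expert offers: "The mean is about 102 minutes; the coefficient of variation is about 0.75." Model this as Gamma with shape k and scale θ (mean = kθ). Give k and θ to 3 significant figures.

k ≈ 1.78, θ ≈ 57.4

For Gamma(k, scale θ): mean = kθ, variance = kθ², so CV = 1/√k.
CV = 0.75, hence k = 1/CV² = 1.78.
Then θ = mean/k = 102/1.78 = 57.4.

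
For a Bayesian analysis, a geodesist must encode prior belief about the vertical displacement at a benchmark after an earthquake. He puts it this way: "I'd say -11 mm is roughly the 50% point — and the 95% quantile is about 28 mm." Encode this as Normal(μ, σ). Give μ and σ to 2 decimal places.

μ = -11.00, σ = 23.71

The p-quantile of Normal(μ,σ) is μ + z_p·σ, with z_{0.5} = 0 and z_{0.95} = 1.645.
Eliminate σ: μ = (z₂·x₁ − z₁·x₂)/(z₂ − z₁) = (1.645·-11 − (0)·28)/1.645 = -11.00.
Then σ = (x₂ − x₁)/(z₂ − z₁) = (28 − -11)/1.645 = 23.71.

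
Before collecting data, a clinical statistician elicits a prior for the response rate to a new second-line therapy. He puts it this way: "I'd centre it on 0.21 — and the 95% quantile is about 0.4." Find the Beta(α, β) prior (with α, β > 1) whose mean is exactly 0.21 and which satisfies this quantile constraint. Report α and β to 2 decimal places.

With mean 0.21 fixed, write α = 0.21s, β = 0.79s where s = α+β.
Need P(θ < 0.4) = 0.95 under Beta(0.21s, 0.79s). Normal approximation: (q−m)/√(m(1−m)/s) ≈ z_{0.95} = 1.64, so s ≈ 0.21·0.79·(1.64)²/(0.4−0.21)² = 12.4.
At s = 12.4: P(θ<0.4) ≈ 0.937. Adjusting to match 0.95 gives s ≈ 14.68.
So α = 0.21·14.68 ≈ 3.08, β = 0.79·14.68 ≈ 11.60.

α ≈ 3.08, β ≈ 11.60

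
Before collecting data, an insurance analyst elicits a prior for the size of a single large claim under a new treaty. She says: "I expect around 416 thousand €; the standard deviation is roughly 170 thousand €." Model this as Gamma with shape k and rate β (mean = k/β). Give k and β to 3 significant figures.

For Gamma(k, rate β): mean = k/β, variance = k/β², so CV = 1/√k.
CV = SD/mean = 170/416 = 0.4087, hence k = 1/CV² = 5.99.
Then β = k/mean = 5.99/416 = 0.0144.

k ≈ 5.99, β ≈ 0.0144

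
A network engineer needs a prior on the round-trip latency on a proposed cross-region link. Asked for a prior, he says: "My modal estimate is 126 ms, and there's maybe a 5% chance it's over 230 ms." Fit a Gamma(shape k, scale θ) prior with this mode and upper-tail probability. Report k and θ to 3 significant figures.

Gamma(k,θ) with k>1 has mode (k−1)θ, so θ = 126/(k−1).
Need P(X < 230) = 0.95 with θ tied to k this way. Start at k = 2, θ = 126: P(X<230) ≈ 0.545.
Too low — raise k to concentrate. Iterating converges to k ≈ 8.69.
Then θ = 126/(8.69−1) ≈ 16.4.

k ≈ 8.69, θ ≈ 16.4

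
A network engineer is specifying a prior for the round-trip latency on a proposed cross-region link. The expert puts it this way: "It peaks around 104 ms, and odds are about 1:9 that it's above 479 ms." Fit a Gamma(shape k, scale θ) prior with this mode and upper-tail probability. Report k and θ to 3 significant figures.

Gamma(k,θ) with k>1 has mode (k−1)θ, so θ = 104/(k−1).
Need P(X < 479) = 0.9 with θ tied to k this way. Start at k = 2, θ = 104: P(X<479) ≈ 0.944.
Too high — lower k to spread out. Iterating converges to k ≈ 1.77.
Then θ = 104/(1.77−1) ≈ 135.

k ≈ 1.77, θ ≈ 135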